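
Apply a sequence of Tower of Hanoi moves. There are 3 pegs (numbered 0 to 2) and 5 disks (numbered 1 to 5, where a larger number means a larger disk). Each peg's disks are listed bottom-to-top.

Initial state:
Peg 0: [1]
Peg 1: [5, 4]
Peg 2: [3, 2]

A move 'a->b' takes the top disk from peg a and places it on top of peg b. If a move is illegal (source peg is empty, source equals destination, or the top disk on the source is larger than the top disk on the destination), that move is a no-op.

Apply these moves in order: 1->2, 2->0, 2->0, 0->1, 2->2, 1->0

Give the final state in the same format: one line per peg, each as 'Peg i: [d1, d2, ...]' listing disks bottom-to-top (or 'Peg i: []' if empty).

Answer: Peg 0: [1]
Peg 1: [5, 4]
Peg 2: [3, 2]

Derivation:
After move 1 (1->2):
Peg 0: [1]
Peg 1: [5, 4]
Peg 2: [3, 2]

After move 2 (2->0):
Peg 0: [1]
Peg 1: [5, 4]
Peg 2: [3, 2]

After move 3 (2->0):
Peg 0: [1]
Peg 1: [5, 4]
Peg 2: [3, 2]

After move 4 (0->1):
Peg 0: []
Peg 1: [5, 4, 1]
Peg 2: [3, 2]

After move 5 (2->2):
Peg 0: []
Peg 1: [5, 4, 1]
Peg 2: [3, 2]

After move 6 (1->0):
Peg 0: [1]
Peg 1: [5, 4]
Peg 2: [3, 2]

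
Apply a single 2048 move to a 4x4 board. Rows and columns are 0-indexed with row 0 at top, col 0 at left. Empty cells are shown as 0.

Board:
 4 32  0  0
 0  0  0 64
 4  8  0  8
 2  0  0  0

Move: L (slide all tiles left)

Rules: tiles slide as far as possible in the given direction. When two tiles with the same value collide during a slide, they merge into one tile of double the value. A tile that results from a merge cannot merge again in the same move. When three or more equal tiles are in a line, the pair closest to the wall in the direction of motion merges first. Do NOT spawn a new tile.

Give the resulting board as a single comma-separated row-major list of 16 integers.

Answer: 4, 32, 0, 0, 64, 0, 0, 0, 4, 16, 0, 0, 2, 0, 0, 0

Derivation:
Slide left:
row 0: [4, 32, 0, 0] -> [4, 32, 0, 0]
row 1: [0, 0, 0, 64] -> [64, 0, 0, 0]
row 2: [4, 8, 0, 8] -> [4, 16, 0, 0]
row 3: [2, 0, 0, 0] -> [2, 0, 0, 0]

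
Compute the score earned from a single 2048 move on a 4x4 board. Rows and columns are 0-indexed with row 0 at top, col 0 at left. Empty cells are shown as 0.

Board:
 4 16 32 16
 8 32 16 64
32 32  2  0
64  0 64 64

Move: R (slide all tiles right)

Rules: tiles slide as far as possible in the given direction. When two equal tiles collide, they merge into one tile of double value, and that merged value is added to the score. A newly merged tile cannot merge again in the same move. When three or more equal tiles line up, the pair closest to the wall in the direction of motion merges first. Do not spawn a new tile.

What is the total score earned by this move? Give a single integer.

Slide right:
row 0: [4, 16, 32, 16] -> [4, 16, 32, 16]  score +0 (running 0)
row 1: [8, 32, 16, 64] -> [8, 32, 16, 64]  score +0 (running 0)
row 2: [32, 32, 2, 0] -> [0, 0, 64, 2]  score +64 (running 64)
row 3: [64, 0, 64, 64] -> [0, 0, 64, 128]  score +128 (running 192)
Board after move:
  4  16  32  16
  8  32  16  64
  0   0  64   2
  0   0  64 128

Answer: 192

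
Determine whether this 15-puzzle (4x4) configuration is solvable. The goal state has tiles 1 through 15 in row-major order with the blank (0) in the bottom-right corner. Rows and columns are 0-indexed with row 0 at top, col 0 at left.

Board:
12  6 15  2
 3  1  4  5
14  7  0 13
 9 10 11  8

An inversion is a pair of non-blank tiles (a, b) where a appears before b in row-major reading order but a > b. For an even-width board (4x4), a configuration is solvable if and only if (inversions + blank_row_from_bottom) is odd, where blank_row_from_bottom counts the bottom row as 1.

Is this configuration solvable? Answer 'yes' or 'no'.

Inversions: 43
Blank is in row 2 (0-indexed from top), which is row 2 counting from the bottom (bottom = 1).
43 + 2 = 45, which is odd, so the puzzle is solvable.

Answer: yes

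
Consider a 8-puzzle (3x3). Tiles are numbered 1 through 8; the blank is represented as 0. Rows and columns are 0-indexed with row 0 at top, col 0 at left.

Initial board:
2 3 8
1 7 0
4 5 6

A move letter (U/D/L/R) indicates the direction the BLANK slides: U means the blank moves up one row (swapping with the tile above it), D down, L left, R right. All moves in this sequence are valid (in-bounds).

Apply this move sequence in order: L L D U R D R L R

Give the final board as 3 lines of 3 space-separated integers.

Answer: 2 3 8
1 5 7
4 6 0

Derivation:
After move 1 (L):
2 3 8
1 0 7
4 5 6

After move 2 (L):
2 3 8
0 1 7
4 5 6

After move 3 (D):
2 3 8
4 1 7
0 5 6

After move 4 (U):
2 3 8
0 1 7
4 5 6

After move 5 (R):
2 3 8
1 0 7
4 5 6

After move 6 (D):
2 3 8
1 5 7
4 0 6

After move 7 (R):
2 3 8
1 5 7
4 6 0

After move 8 (L):
2 3 8
1 5 7
4 0 6

After move 9 (R):
2 3 8
1 5 7
4 6 0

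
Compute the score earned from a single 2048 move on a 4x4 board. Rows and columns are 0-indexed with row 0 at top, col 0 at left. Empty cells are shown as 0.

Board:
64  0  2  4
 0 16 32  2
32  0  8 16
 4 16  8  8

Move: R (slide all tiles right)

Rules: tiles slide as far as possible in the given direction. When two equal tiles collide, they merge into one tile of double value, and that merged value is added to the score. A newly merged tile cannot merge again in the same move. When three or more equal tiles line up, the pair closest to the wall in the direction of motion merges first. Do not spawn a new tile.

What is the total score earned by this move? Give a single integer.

Slide right:
row 0: [64, 0, 2, 4] -> [0, 64, 2, 4]  score +0 (running 0)
row 1: [0, 16, 32, 2] -> [0, 16, 32, 2]  score +0 (running 0)
row 2: [32, 0, 8, 16] -> [0, 32, 8, 16]  score +0 (running 0)
row 3: [4, 16, 8, 8] -> [0, 4, 16, 16]  score +16 (running 16)
Board after move:
 0 64  2  4
 0 16 32  2
 0 32  8 16
 0  4 16 16

Answer: 16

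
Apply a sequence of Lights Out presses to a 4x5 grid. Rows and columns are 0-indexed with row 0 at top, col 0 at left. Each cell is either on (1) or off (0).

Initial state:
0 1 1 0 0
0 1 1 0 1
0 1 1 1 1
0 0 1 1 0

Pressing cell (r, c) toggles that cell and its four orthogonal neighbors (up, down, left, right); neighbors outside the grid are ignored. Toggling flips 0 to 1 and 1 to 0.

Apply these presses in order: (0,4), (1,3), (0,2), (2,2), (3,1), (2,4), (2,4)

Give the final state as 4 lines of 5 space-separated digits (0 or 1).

After press 1 at (0,4):
0 1 1 1 1
0 1 1 0 0
0 1 1 1 1
0 0 1 1 0

After press 2 at (1,3):
0 1 1 0 1
0 1 0 1 1
0 1 1 0 1
0 0 1 1 0

After press 3 at (0,2):
0 0 0 1 1
0 1 1 1 1
0 1 1 0 1
0 0 1 1 0

After press 4 at (2,2):
0 0 0 1 1
0 1 0 1 1
0 0 0 1 1
0 0 0 1 0

After press 5 at (3,1):
0 0 0 1 1
0 1 0 1 1
0 1 0 1 1
1 1 1 1 0

After press 6 at (2,4):
0 0 0 1 1
0 1 0 1 0
0 1 0 0 0
1 1 1 1 1

After press 7 at (2,4):
0 0 0 1 1
0 1 0 1 1
0 1 0 1 1
1 1 1 1 0

Answer: 0 0 0 1 1
0 1 0 1 1
0 1 0 1 1
1 1 1 1 0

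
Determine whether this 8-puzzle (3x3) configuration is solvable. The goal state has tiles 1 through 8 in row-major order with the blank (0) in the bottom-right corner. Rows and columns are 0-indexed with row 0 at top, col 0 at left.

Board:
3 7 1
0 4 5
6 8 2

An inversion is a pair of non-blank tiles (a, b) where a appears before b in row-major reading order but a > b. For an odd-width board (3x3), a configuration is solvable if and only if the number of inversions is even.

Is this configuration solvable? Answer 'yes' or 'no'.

Inversions (pairs i<j in row-major order where tile[i] > tile[j] > 0): 11
11 is odd, so the puzzle is not solvable.

Answer: no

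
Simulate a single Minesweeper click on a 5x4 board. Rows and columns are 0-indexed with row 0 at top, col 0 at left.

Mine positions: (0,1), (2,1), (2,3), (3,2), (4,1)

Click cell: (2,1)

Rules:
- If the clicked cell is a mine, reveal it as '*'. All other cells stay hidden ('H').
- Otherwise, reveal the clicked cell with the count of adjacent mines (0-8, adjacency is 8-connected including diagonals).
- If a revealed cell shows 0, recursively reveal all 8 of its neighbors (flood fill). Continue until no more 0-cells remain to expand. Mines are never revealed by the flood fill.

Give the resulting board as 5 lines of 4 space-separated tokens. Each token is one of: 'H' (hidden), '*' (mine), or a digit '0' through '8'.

H H H H
H H H H
H * H H
H H H H
H H H H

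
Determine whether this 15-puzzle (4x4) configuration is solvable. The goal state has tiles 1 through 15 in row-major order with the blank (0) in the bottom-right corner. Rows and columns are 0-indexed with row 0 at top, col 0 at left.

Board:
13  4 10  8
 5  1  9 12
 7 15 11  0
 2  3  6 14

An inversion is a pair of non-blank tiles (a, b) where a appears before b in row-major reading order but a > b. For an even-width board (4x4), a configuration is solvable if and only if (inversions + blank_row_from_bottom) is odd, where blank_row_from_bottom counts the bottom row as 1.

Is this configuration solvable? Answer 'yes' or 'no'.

Answer: no

Derivation:
Inversions: 52
Blank is in row 2 (0-indexed from top), which is row 2 counting from the bottom (bottom = 1).
52 + 2 = 54, which is even, so the puzzle is not solvable.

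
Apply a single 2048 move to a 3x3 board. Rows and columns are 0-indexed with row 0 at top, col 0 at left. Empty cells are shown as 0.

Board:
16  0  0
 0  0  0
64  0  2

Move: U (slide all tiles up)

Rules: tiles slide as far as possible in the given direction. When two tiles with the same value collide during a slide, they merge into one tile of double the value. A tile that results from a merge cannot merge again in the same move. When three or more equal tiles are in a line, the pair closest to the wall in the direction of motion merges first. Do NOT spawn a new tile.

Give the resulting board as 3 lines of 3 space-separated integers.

Slide up:
col 0: [16, 0, 64] -> [16, 64, 0]
col 1: [0, 0, 0] -> [0, 0, 0]
col 2: [0, 0, 2] -> [2, 0, 0]

Answer: 16  0  2
64  0  0
 0  0  0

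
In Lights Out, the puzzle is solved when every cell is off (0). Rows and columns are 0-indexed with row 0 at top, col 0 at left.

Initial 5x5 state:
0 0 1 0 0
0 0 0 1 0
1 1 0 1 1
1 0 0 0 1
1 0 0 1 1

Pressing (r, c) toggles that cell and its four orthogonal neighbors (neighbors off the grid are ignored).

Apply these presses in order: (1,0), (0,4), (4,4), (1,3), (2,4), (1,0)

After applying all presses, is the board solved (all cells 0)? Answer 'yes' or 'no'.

Answer: no

Derivation:
After press 1 at (1,0):
1 0 1 0 0
1 1 0 1 0
0 1 0 1 1
1 0 0 0 1
1 0 0 1 1

After press 2 at (0,4):
1 0 1 1 1
1 1 0 1 1
0 1 0 1 1
1 0 0 0 1
1 0 0 1 1

After press 3 at (4,4):
1 0 1 1 1
1 1 0 1 1
0 1 0 1 1
1 0 0 0 0
1 0 0 0 0

After press 4 at (1,3):
1 0 1 0 1
1 1 1 0 0
0 1 0 0 1
1 0 0 0 0
1 0 0 0 0

After press 5 at (2,4):
1 0 1 0 1
1 1 1 0 1
0 1 0 1 0
1 0 0 0 1
1 0 0 0 0

After press 6 at (1,0):
0 0 1 0 1
0 0 1 0 1
1 1 0 1 0
1 0 0 0 1
1 0 0 0 0

Lights still on: 10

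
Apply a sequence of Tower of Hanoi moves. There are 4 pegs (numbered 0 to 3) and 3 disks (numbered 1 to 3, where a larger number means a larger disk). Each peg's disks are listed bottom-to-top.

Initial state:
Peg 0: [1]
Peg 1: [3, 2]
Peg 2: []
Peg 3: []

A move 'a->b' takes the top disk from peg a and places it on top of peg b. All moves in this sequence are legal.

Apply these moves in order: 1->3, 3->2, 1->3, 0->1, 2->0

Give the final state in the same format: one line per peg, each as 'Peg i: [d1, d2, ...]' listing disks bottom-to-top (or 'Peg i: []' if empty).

Answer: Peg 0: [2]
Peg 1: [1]
Peg 2: []
Peg 3: [3]

Derivation:
After move 1 (1->3):
Peg 0: [1]
Peg 1: [3]
Peg 2: []
Peg 3: [2]

After move 2 (3->2):
Peg 0: [1]
Peg 1: [3]
Peg 2: [2]
Peg 3: []

After move 3 (1->3):
Peg 0: [1]
Peg 1: []
Peg 2: [2]
Peg 3: [3]

After move 4 (0->1):
Peg 0: []
Peg 1: [1]
Peg 2: [2]
Peg 3: [3]

After move 5 (2->0):
Peg 0: [2]
Peg 1: [1]
Peg 2: []
Peg 3: [3]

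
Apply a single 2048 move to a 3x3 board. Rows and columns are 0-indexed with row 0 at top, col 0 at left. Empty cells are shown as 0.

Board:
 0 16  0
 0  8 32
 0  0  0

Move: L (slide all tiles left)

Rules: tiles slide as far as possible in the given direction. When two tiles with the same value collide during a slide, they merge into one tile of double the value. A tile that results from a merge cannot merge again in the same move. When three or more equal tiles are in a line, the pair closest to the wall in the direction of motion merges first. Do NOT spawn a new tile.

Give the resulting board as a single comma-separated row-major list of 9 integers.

Answer: 16, 0, 0, 8, 32, 0, 0, 0, 0

Derivation:
Slide left:
row 0: [0, 16, 0] -> [16, 0, 0]
row 1: [0, 8, 32] -> [8, 32, 0]
row 2: [0, 0, 0] -> [0, 0, 0]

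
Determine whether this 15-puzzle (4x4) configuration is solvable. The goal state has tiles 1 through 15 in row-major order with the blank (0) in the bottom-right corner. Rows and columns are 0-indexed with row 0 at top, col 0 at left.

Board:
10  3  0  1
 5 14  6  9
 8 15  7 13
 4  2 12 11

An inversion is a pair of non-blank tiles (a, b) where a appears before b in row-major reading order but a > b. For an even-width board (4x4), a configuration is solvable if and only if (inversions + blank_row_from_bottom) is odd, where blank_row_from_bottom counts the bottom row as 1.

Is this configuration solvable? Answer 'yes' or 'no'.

Inversions: 45
Blank is in row 0 (0-indexed from top), which is row 4 counting from the bottom (bottom = 1).
45 + 4 = 49, which is odd, so the puzzle is solvable.

Answer: yes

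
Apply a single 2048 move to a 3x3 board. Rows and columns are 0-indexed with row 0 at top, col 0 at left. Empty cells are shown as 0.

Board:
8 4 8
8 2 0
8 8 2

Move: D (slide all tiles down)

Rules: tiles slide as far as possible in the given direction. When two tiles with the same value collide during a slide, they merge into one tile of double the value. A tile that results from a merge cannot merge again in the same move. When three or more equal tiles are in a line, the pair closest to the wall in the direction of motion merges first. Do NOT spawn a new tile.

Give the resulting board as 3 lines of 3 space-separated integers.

Answer:  0  4  0
 8  2  8
16  8  2

Derivation:
Slide down:
col 0: [8, 8, 8] -> [0, 8, 16]
col 1: [4, 2, 8] -> [4, 2, 8]
col 2: [8, 0, 2] -> [0, 8, 2]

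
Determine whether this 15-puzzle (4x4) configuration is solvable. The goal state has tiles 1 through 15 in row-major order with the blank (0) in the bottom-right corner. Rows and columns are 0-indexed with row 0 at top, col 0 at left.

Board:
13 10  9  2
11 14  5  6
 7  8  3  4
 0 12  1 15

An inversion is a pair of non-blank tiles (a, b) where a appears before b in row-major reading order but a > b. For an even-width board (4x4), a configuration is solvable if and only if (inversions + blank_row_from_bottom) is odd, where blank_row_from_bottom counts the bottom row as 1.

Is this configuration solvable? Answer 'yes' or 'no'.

Inversions: 60
Blank is in row 3 (0-indexed from top), which is row 1 counting from the bottom (bottom = 1).
60 + 1 = 61, which is odd, so the puzzle is solvable.

Answer: yes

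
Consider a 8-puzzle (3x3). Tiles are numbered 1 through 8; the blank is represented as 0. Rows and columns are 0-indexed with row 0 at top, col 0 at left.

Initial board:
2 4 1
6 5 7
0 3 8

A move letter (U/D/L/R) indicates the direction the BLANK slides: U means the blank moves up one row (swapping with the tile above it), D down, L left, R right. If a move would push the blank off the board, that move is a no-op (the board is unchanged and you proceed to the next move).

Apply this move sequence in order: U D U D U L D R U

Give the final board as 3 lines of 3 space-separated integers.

After move 1 (U):
2 4 1
0 5 7
6 3 8

After move 2 (D):
2 4 1
6 5 7
0 3 8

After move 3 (U):
2 4 1
0 5 7
6 3 8

After move 4 (D):
2 4 1
6 5 7
0 3 8

After move 5 (U):
2 4 1
0 5 7
6 3 8

After move 6 (L):
2 4 1
0 5 7
6 3 8

After move 7 (D):
2 4 1
6 5 7
0 3 8

After move 8 (R):
2 4 1
6 5 7
3 0 8

After move 9 (U):
2 4 1
6 0 7
3 5 8

Answer: 2 4 1
6 0 7
3 5 8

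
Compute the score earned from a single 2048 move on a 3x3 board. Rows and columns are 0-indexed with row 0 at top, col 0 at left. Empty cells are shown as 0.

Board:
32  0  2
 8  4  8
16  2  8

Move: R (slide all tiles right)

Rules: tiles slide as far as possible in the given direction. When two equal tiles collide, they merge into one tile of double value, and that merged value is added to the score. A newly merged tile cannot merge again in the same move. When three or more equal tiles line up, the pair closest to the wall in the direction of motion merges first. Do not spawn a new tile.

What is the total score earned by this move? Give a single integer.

Answer: 0

Derivation:
Slide right:
row 0: [32, 0, 2] -> [0, 32, 2]  score +0 (running 0)
row 1: [8, 4, 8] -> [8, 4, 8]  score +0 (running 0)
row 2: [16, 2, 8] -> [16, 2, 8]  score +0 (running 0)
Board after move:
 0 32  2
 8  4  8
16  2  8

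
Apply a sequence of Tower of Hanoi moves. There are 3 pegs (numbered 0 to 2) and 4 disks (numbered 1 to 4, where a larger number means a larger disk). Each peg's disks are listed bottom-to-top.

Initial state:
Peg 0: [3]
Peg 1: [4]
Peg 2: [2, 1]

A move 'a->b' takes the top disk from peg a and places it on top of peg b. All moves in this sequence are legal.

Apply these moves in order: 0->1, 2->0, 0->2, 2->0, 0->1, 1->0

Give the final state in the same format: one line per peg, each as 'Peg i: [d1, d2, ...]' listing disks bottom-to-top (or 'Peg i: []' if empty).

After move 1 (0->1):
Peg 0: []
Peg 1: [4, 3]
Peg 2: [2, 1]

After move 2 (2->0):
Peg 0: [1]
Peg 1: [4, 3]
Peg 2: [2]

After move 3 (0->2):
Peg 0: []
Peg 1: [4, 3]
Peg 2: [2, 1]

After move 4 (2->0):
Peg 0: [1]
Peg 1: [4, 3]
Peg 2: [2]

After move 5 (0->1):
Peg 0: []
Peg 1: [4, 3, 1]
Peg 2: [2]

After move 6 (1->0):
Peg 0: [1]
Peg 1: [4, 3]
Peg 2: [2]

Answer: Peg 0: [1]
Peg 1: [4, 3]
Peg 2: [2]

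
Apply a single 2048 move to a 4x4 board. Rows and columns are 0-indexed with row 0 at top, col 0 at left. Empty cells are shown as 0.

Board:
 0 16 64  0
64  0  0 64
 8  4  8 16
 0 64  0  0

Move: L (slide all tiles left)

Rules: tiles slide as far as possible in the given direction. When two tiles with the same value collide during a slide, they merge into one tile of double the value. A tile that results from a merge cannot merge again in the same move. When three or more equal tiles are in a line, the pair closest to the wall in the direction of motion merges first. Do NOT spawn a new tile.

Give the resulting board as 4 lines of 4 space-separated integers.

Answer:  16  64   0   0
128   0   0   0
  8   4   8  16
 64   0   0   0

Derivation:
Slide left:
row 0: [0, 16, 64, 0] -> [16, 64, 0, 0]
row 1: [64, 0, 0, 64] -> [128, 0, 0, 0]
row 2: [8, 4, 8, 16] -> [8, 4, 8, 16]
row 3: [0, 64, 0, 0] -> [64, 0, 0, 0]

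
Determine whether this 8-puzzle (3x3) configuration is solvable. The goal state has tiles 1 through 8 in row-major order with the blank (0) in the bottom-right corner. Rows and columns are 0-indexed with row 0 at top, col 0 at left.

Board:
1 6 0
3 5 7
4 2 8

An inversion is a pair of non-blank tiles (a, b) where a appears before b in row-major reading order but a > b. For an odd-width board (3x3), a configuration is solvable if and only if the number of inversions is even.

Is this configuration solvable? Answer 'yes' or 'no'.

Inversions (pairs i<j in row-major order where tile[i] > tile[j] > 0): 10
10 is even, so the puzzle is solvable.

Answer: yes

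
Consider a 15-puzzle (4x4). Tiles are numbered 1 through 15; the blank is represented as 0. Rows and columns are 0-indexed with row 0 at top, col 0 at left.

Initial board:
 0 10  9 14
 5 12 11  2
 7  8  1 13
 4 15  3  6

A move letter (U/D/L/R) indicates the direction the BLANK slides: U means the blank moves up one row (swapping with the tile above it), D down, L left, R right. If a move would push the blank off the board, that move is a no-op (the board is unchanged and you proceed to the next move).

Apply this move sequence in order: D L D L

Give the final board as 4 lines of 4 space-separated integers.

Answer:  5 10  9 14
 7 12 11  2
 0  8  1 13
 4 15  3  6

Derivation:
After move 1 (D):
 5 10  9 14
 0 12 11  2
 7  8  1 13
 4 15  3  6

After move 2 (L):
 5 10  9 14
 0 12 11  2
 7  8  1 13
 4 15  3  6

After move 3 (D):
 5 10  9 14
 7 12 11  2
 0  8  1 13
 4 15  3  6

After move 4 (L):
 5 10  9 14
 7 12 11  2
 0  8  1 13
 4 15  3  6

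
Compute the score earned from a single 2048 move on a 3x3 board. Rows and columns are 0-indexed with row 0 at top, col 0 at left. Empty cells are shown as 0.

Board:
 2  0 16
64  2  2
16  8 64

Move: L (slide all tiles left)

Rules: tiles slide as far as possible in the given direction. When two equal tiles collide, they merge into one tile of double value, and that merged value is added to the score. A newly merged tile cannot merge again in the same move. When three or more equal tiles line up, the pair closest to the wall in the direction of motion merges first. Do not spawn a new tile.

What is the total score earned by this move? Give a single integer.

Slide left:
row 0: [2, 0, 16] -> [2, 16, 0]  score +0 (running 0)
row 1: [64, 2, 2] -> [64, 4, 0]  score +4 (running 4)
row 2: [16, 8, 64] -> [16, 8, 64]  score +0 (running 4)
Board after move:
 2 16  0
64  4  0
16  8 64

Answer: 4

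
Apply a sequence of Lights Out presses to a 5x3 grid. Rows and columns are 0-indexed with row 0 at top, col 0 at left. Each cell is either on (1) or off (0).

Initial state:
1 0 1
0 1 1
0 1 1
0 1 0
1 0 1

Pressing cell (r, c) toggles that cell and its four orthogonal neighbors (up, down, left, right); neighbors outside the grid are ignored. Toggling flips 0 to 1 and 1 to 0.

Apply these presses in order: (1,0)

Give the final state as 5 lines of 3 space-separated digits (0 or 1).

Answer: 0 0 1
1 0 1
1 1 1
0 1 0
1 0 1

Derivation:
After press 1 at (1,0):
0 0 1
1 0 1
1 1 1
0 1 0
1 0 1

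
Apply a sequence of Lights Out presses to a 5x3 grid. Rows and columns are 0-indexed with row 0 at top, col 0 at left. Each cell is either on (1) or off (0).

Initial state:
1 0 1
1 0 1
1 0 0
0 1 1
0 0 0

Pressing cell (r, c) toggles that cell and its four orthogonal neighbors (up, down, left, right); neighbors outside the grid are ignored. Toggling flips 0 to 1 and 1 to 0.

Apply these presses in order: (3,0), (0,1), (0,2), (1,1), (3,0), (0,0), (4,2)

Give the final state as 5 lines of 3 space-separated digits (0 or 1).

Answer: 1 0 1
1 0 1
1 1 0
0 1 0
0 1 1

Derivation:
After press 1 at (3,0):
1 0 1
1 0 1
0 0 0
1 0 1
1 0 0

After press 2 at (0,1):
0 1 0
1 1 1
0 0 0
1 0 1
1 0 0

After press 3 at (0,2):
0 0 1
1 1 0
0 0 0
1 0 1
1 0 0

After press 4 at (1,1):
0 1 1
0 0 1
0 1 0
1 0 1
1 0 0

After press 5 at (3,0):
0 1 1
0 0 1
1 1 0
0 1 1
0 0 0

After press 6 at (0,0):
1 0 1
1 0 1
1 1 0
0 1 1
0 0 0

After press 7 at (4,2):
1 0 1
1 0 1
1 1 0
0 1 0
0 1 1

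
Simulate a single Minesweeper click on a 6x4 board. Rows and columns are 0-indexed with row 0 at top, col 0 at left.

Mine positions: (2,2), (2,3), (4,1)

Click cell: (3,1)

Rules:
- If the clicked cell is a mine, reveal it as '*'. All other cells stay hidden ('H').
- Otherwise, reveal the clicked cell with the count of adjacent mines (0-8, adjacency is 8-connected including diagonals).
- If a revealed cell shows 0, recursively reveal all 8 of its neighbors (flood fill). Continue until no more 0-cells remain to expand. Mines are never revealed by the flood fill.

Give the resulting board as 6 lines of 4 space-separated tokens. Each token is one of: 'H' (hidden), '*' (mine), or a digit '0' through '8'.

H H H H
H H H H
H H H H
H 2 H H
H H H H
H H H H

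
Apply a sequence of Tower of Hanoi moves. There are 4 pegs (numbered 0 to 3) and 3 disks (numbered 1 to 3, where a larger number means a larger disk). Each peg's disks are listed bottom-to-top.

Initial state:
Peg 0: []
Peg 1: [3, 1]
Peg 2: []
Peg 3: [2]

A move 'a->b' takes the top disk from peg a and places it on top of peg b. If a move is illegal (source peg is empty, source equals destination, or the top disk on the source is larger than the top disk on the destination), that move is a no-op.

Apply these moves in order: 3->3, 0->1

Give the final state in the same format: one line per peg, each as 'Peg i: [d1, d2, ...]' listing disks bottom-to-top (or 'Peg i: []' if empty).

Answer: Peg 0: []
Peg 1: [3, 1]
Peg 2: []
Peg 3: [2]

Derivation:
After move 1 (3->3):
Peg 0: []
Peg 1: [3, 1]
Peg 2: []
Peg 3: [2]

After move 2 (0->1):
Peg 0: []
Peg 1: [3, 1]
Peg 2: []
Peg 3: [2]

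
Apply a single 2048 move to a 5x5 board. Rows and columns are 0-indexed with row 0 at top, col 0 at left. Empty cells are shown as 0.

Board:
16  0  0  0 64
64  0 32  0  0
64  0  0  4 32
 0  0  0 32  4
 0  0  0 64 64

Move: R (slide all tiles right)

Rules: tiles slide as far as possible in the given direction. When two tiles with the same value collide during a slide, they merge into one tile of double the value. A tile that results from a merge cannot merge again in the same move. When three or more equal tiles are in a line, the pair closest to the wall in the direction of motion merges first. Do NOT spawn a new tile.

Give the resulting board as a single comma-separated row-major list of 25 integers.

Answer: 0, 0, 0, 16, 64, 0, 0, 0, 64, 32, 0, 0, 64, 4, 32, 0, 0, 0, 32, 4, 0, 0, 0, 0, 128

Derivation:
Slide right:
row 0: [16, 0, 0, 0, 64] -> [0, 0, 0, 16, 64]
row 1: [64, 0, 32, 0, 0] -> [0, 0, 0, 64, 32]
row 2: [64, 0, 0, 4, 32] -> [0, 0, 64, 4, 32]
row 3: [0, 0, 0, 32, 4] -> [0, 0, 0, 32, 4]
row 4: [0, 0, 0, 64, 64] -> [0, 0, 0, 0, 128]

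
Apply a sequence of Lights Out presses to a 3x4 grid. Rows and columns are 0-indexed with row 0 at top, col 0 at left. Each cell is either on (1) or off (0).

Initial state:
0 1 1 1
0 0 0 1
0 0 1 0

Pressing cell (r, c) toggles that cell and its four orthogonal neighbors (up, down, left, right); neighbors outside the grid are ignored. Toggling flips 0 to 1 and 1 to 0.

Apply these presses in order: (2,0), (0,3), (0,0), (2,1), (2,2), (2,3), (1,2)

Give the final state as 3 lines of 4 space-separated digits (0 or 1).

After press 1 at (2,0):
0 1 1 1
1 0 0 1
1 1 1 0

After press 2 at (0,3):
0 1 0 0
1 0 0 0
1 1 1 0

After press 3 at (0,0):
1 0 0 0
0 0 0 0
1 1 1 0

After press 4 at (2,1):
1 0 0 0
0 1 0 0
0 0 0 0

After press 5 at (2,2):
1 0 0 0
0 1 1 0
0 1 1 1

After press 6 at (2,3):
1 0 0 0
0 1 1 1
0 1 0 0

After press 7 at (1,2):
1 0 1 0
0 0 0 0
0 1 1 0

Answer: 1 0 1 0
0 0 0 0
0 1 1 0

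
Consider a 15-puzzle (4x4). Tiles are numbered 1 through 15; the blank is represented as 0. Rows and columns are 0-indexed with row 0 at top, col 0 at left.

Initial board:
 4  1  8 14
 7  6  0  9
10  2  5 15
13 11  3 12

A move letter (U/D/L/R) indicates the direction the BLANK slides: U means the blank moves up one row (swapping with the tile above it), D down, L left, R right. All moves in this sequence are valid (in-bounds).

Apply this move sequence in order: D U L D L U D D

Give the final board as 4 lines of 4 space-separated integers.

Answer:  4  1  8 14
 7  2  6  9
13 10  5 15
 0 11  3 12

Derivation:
After move 1 (D):
 4  1  8 14
 7  6  5  9
10  2  0 15
13 11  3 12

After move 2 (U):
 4  1  8 14
 7  6  0  9
10  2  5 15
13 11  3 12

After move 3 (L):
 4  1  8 14
 7  0  6  9
10  2  5 15
13 11  3 12

After move 4 (D):
 4  1  8 14
 7  2  6  9
10  0  5 15
13 11  3 12

After move 5 (L):
 4  1  8 14
 7  2  6  9
 0 10  5 15
13 11  3 12

After move 6 (U):
 4  1  8 14
 0  2  6  9
 7 10  5 15
13 11  3 12

After move 7 (D):
 4  1  8 14
 7  2  6  9
 0 10  5 15
13 11  3 12

After move 8 (D):
 4  1  8 14
 7  2  6  9
13 10  5 15
 0 11  3 12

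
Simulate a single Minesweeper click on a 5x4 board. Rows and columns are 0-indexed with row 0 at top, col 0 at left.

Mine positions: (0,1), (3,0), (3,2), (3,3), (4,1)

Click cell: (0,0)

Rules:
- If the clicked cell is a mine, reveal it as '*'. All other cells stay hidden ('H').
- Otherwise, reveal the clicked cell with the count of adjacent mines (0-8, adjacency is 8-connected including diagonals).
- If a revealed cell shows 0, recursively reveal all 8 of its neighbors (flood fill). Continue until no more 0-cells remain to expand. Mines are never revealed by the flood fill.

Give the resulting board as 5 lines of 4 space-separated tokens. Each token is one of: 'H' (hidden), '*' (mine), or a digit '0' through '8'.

1 H H H
H H H H
H H H H
H H H H
H H H H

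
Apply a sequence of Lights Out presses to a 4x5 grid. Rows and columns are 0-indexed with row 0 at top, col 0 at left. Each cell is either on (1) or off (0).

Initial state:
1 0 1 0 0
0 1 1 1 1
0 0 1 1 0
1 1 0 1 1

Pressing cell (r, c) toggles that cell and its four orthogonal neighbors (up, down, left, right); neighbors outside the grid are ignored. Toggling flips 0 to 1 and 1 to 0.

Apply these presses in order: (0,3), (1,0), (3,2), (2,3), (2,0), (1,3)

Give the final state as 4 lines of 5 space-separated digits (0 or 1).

Answer: 0 0 0 0 1
0 0 0 0 0
0 1 1 1 1
0 0 1 1 1

Derivation:
After press 1 at (0,3):
1 0 0 1 1
0 1 1 0 1
0 0 1 1 0
1 1 0 1 1

After press 2 at (1,0):
0 0 0 1 1
1 0 1 0 1
1 0 1 1 0
1 1 0 1 1

After press 3 at (3,2):
0 0 0 1 1
1 0 1 0 1
1 0 0 1 0
1 0 1 0 1

After press 4 at (2,3):
0 0 0 1 1
1 0 1 1 1
1 0 1 0 1
1 0 1 1 1

After press 5 at (2,0):
0 0 0 1 1
0 0 1 1 1
0 1 1 0 1
0 0 1 1 1

After press 6 at (1,3):
0 0 0 0 1
0 0 0 0 0
0 1 1 1 1
0 0 1 1 1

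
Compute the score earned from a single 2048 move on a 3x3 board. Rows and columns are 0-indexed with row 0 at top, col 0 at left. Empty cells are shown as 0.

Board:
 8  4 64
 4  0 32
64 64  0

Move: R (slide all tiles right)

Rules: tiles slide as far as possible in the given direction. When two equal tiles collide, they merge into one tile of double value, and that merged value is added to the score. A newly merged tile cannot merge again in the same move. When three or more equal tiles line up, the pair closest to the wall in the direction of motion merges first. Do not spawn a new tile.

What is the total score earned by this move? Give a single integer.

Slide right:
row 0: [8, 4, 64] -> [8, 4, 64]  score +0 (running 0)
row 1: [4, 0, 32] -> [0, 4, 32]  score +0 (running 0)
row 2: [64, 64, 0] -> [0, 0, 128]  score +128 (running 128)
Board after move:
  8   4  64
  0   4  32
  0   0 128

Answer: 128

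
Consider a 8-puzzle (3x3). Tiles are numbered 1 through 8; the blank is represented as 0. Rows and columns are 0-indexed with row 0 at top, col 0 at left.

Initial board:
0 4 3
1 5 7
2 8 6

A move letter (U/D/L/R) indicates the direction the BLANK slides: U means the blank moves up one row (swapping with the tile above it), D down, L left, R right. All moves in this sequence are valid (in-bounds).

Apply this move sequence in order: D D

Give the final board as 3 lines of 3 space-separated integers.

Answer: 1 4 3
2 5 7
0 8 6

Derivation:
After move 1 (D):
1 4 3
0 5 7
2 8 6

After move 2 (D):
1 4 3
2 5 7
0 8 6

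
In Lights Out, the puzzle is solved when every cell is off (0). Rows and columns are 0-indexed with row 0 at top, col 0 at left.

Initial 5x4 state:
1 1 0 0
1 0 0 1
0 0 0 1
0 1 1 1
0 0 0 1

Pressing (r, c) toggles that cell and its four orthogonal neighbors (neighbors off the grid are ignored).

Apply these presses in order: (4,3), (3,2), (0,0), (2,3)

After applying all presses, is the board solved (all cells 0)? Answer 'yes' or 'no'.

After press 1 at (4,3):
1 1 0 0
1 0 0 1
0 0 0 1
0 1 1 0
0 0 1 0

After press 2 at (3,2):
1 1 0 0
1 0 0 1
0 0 1 1
0 0 0 1
0 0 0 0

After press 3 at (0,0):
0 0 0 0
0 0 0 1
0 0 1 1
0 0 0 1
0 0 0 0

After press 4 at (2,3):
0 0 0 0
0 0 0 0
0 0 0 0
0 0 0 0
0 0 0 0

Lights still on: 0

Answer: yes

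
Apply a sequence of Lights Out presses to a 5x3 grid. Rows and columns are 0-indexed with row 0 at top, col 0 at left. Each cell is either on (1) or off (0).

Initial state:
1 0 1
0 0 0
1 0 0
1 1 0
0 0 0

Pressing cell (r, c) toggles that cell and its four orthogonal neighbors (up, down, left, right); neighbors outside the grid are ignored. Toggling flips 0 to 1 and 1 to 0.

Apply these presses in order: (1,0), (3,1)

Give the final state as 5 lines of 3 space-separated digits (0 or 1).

After press 1 at (1,0):
0 0 1
1 1 0
0 0 0
1 1 0
0 0 0

After press 2 at (3,1):
0 0 1
1 1 0
0 1 0
0 0 1
0 1 0

Answer: 0 0 1
1 1 0
0 1 0
0 0 1
0 1 0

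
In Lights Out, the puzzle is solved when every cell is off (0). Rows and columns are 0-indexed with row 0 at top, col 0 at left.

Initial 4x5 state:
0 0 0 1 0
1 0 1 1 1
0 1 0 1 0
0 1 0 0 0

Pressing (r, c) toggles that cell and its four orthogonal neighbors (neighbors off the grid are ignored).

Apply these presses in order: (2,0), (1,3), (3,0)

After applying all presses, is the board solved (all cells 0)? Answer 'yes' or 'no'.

Answer: yes

Derivation:
After press 1 at (2,0):
0 0 0 1 0
0 0 1 1 1
1 0 0 1 0
1 1 0 0 0

After press 2 at (1,3):
0 0 0 0 0
0 0 0 0 0
1 0 0 0 0
1 1 0 0 0

After press 3 at (3,0):
0 0 0 0 0
0 0 0 0 0
0 0 0 0 0
0 0 0 0 0

Lights still on: 0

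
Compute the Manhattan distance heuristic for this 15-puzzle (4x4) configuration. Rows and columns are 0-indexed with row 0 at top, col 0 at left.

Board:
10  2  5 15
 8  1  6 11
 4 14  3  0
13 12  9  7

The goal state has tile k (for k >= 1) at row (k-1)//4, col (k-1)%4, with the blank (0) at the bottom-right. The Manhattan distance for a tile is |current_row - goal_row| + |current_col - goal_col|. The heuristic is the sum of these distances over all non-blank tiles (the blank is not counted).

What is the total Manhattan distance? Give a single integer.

Tile 10: at (0,0), goal (2,1), distance |0-2|+|0-1| = 3
Tile 2: at (0,1), goal (0,1), distance |0-0|+|1-1| = 0
Tile 5: at (0,2), goal (1,0), distance |0-1|+|2-0| = 3
Tile 15: at (0,3), goal (3,2), distance |0-3|+|3-2| = 4
Tile 8: at (1,0), goal (1,3), distance |1-1|+|0-3| = 3
Tile 1: at (1,1), goal (0,0), distance |1-0|+|1-0| = 2
Tile 6: at (1,2), goal (1,1), distance |1-1|+|2-1| = 1
Tile 11: at (1,3), goal (2,2), distance |1-2|+|3-2| = 2
Tile 4: at (2,0), goal (0,3), distance |2-0|+|0-3| = 5
Tile 14: at (2,1), goal (3,1), distance |2-3|+|1-1| = 1
Tile 3: at (2,2), goal (0,2), distance |2-0|+|2-2| = 2
Tile 13: at (3,0), goal (3,0), distance |3-3|+|0-0| = 0
Tile 12: at (3,1), goal (2,3), distance |3-2|+|1-3| = 3
Tile 9: at (3,2), goal (2,0), distance |3-2|+|2-0| = 3
Tile 7: at (3,3), goal (1,2), distance |3-1|+|3-2| = 3
Sum: 3 + 0 + 3 + 4 + 3 + 2 + 1 + 2 + 5 + 1 + 2 + 0 + 3 + 3 + 3 = 35

Answer: 35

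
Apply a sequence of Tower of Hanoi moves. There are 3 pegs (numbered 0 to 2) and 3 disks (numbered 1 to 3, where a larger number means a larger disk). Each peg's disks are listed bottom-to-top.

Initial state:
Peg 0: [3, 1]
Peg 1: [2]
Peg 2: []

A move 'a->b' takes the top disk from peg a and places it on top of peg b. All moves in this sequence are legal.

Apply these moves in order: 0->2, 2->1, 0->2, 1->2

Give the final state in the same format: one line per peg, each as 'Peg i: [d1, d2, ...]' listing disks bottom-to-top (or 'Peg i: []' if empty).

After move 1 (0->2):
Peg 0: [3]
Peg 1: [2]
Peg 2: [1]

After move 2 (2->1):
Peg 0: [3]
Peg 1: [2, 1]
Peg 2: []

After move 3 (0->2):
Peg 0: []
Peg 1: [2, 1]
Peg 2: [3]

After move 4 (1->2):
Peg 0: []
Peg 1: [2]
Peg 2: [3, 1]

Answer: Peg 0: []
Peg 1: [2]
Peg 2: [3, 1]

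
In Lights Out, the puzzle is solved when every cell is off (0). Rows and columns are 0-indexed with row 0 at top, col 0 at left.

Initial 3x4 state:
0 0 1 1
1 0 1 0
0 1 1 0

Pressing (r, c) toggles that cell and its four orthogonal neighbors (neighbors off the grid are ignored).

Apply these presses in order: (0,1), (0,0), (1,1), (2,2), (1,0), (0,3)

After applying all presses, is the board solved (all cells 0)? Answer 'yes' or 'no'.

After press 1 at (0,1):
1 1 0 1
1 1 1 0
0 1 1 0

After press 2 at (0,0):
0 0 0 1
0 1 1 0
0 1 1 0

After press 3 at (1,1):
0 1 0 1
1 0 0 0
0 0 1 0

After press 4 at (2,2):
0 1 0 1
1 0 1 0
0 1 0 1

After press 5 at (1,0):
1 1 0 1
0 1 1 0
1 1 0 1

After press 6 at (0,3):
1 1 1 0
0 1 1 1
1 1 0 1

Lights still on: 9

Answer: no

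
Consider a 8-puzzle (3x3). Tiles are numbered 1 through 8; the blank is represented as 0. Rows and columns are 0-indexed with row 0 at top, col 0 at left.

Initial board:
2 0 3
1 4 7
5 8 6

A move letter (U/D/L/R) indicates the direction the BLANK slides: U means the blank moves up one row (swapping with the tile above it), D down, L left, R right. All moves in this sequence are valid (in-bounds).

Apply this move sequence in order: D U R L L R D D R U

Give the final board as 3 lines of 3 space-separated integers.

After move 1 (D):
2 4 3
1 0 7
5 8 6

After move 2 (U):
2 0 3
1 4 7
5 8 6

After move 3 (R):
2 3 0
1 4 7
5 8 6

After move 4 (L):
2 0 3
1 4 7
5 8 6

After move 5 (L):
0 2 3
1 4 7
5 8 6

After move 6 (R):
2 0 3
1 4 7
5 8 6

After move 7 (D):
2 4 3
1 0 7
5 8 6

After move 8 (D):
2 4 3
1 8 7
5 0 6

After move 9 (R):
2 4 3
1 8 7
5 6 0

After move 10 (U):
2 4 3
1 8 0
5 6 7

Answer: 2 4 3
1 8 0
5 6 7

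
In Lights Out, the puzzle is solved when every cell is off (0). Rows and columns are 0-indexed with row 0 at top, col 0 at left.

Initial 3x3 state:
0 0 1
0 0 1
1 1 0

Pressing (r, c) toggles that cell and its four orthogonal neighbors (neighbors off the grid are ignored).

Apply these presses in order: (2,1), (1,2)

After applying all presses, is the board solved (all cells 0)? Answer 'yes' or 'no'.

After press 1 at (2,1):
0 0 1
0 1 1
0 0 1

After press 2 at (1,2):
0 0 0
0 0 0
0 0 0

Lights still on: 0

Answer: yes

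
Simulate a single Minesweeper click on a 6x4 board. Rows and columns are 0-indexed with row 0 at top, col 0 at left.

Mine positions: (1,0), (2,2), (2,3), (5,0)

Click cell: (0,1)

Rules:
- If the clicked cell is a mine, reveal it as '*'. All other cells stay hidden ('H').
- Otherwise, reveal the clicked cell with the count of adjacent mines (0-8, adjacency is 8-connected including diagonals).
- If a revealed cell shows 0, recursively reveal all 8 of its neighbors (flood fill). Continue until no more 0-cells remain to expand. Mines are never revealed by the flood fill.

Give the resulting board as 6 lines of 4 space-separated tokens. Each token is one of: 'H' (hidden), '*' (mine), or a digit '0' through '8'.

H 1 H H
H H H H
H H H H
H H H H
H H H H
H H H H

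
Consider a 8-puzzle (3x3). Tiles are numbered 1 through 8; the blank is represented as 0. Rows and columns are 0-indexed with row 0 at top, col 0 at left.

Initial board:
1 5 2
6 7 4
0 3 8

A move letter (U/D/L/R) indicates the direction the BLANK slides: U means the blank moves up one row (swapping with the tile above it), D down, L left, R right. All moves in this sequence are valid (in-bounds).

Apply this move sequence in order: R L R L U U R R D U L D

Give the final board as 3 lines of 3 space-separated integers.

Answer: 5 7 2
1 0 4
6 3 8

Derivation:
After move 1 (R):
1 5 2
6 7 4
3 0 8

After move 2 (L):
1 5 2
6 7 4
0 3 8

After move 3 (R):
1 5 2
6 7 4
3 0 8

After move 4 (L):
1 5 2
6 7 4
0 3 8

After move 5 (U):
1 5 2
0 7 4
6 3 8

After move 6 (U):
0 5 2
1 7 4
6 3 8

After move 7 (R):
5 0 2
1 7 4
6 3 8

After move 8 (R):
5 2 0
1 7 4
6 3 8

After move 9 (D):
5 2 4
1 7 0
6 3 8

After move 10 (U):
5 2 0
1 7 4
6 3 8

After move 11 (L):
5 0 2
1 7 4
6 3 8

After move 12 (D):
5 7 2
1 0 4
6 3 8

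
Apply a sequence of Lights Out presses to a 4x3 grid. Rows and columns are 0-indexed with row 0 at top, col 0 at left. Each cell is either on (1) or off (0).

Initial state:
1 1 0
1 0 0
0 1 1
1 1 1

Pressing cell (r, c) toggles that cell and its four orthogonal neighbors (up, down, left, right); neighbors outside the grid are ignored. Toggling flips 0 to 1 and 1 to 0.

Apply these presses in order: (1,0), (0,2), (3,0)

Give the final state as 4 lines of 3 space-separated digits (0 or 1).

Answer: 0 0 1
0 1 1
0 1 1
0 0 1

Derivation:
After press 1 at (1,0):
0 1 0
0 1 0
1 1 1
1 1 1

After press 2 at (0,2):
0 0 1
0 1 1
1 1 1
1 1 1

After press 3 at (3,0):
0 0 1
0 1 1
0 1 1
0 0 1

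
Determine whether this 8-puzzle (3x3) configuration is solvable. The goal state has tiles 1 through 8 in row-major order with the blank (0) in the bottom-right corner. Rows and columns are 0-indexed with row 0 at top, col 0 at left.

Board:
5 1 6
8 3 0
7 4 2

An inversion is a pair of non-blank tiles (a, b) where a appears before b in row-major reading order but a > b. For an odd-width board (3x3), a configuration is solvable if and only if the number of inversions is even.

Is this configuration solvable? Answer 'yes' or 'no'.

Answer: no

Derivation:
Inversions (pairs i<j in row-major order where tile[i] > tile[j] > 0): 15
15 is odd, so the puzzle is not solvable.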